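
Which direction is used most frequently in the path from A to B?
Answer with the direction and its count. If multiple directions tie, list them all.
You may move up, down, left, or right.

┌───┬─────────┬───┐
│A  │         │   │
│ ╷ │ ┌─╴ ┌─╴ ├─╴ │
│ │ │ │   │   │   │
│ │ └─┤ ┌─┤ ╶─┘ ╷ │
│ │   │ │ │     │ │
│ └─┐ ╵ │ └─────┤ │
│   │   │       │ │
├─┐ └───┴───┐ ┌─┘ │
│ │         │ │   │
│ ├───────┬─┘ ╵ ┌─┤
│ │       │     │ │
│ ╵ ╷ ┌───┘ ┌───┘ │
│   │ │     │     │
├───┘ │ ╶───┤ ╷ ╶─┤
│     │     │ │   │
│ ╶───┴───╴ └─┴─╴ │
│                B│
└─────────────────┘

Directions: right, down, down, right, down, right, up, up, right, up, right, right, down, left, down, right, right, up, right, down, down, down, left, down, left, left, down, left, left, down, right, right, down, right, right, right
Counts: {'right': 14, 'down': 12, 'up': 4, 'left': 6}
Most common: right (14 times)

Solution:

┌───┬─────────┬───┐
│A ↓│    ↱ → ↓│   │
│ ╷ │ ┌─╴ ┌─╴ ├─╴ │
│ │↓│ │↱ ↑│↓ ↲│↱ ↓│
│ │ └─┤ ┌─┤ ╶─┘ ╷ │
│ │↳ ↓│↑│ │↳ → ↑│↓│
│ └─┐ ╵ │ └─────┤ │
│   │↳ ↑│       │↓│
├─┐ └───┴───┐ ┌─┘ │
│ │         │ │↓ ↲│
│ ├───────┬─┘ ╵ ┌─┤
│ │       │↓ ← ↲│ │
│ ╵ ╷ ┌───┘ ┌───┘ │
│   │ │↓ ← ↲│     │
├───┘ │ ╶───┤ ╷ ╶─┤
│     │↳ → ↓│ │   │
│ ╶───┴───╴ └─┴─╴ │
│          ↳ → → B│
└─────────────────┘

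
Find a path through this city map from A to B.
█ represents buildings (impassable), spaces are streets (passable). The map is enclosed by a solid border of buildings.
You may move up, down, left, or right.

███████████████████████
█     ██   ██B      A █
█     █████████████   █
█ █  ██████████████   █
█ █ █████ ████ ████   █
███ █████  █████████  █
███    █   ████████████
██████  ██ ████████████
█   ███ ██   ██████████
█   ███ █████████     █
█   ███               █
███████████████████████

Finding the shortest path from A to B:
Movement: cardinal only
Path length: 7 steps
Directions: left → left → left → left → left → left → left

Solution:

███████████████████████
█     ██   ██B←←←←←←A █
█     █████████████   █
█ █  ██████████████   █
█ █ █████ ████ ████   █
███ █████  █████████  █
███    █   ████████████
██████  ██ ████████████
█   ███ ██   ██████████
█   ███ █████████     █
█   ███               █
███████████████████████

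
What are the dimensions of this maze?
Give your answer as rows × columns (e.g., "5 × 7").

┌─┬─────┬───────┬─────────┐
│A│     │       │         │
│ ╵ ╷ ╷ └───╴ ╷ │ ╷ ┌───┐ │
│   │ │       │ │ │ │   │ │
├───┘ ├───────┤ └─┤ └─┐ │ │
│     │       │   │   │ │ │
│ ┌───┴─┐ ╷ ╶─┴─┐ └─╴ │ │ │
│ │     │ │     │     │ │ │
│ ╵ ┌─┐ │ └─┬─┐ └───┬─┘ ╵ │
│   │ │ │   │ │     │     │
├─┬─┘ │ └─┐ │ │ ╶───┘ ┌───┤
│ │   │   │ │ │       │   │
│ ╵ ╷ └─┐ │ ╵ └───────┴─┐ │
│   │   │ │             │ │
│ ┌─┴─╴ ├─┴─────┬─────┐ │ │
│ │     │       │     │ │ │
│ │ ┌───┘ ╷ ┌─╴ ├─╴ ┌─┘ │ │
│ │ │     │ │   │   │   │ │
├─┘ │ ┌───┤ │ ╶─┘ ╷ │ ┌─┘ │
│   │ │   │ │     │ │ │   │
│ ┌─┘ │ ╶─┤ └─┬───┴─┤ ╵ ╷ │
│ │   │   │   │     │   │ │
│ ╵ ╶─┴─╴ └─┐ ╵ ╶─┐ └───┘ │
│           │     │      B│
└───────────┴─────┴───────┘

Counting the maze dimensions:
Rows (vertical): 12
Columns (horizontal): 13
Dimensions: 12 × 13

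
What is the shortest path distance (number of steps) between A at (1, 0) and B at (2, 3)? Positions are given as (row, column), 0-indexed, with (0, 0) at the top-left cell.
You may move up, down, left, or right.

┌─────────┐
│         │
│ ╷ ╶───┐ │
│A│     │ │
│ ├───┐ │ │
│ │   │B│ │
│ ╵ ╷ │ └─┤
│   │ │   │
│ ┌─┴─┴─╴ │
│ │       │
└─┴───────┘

Finding path from (1, 0) to (2, 3):
Path: (1,0) → (0,0) → (0,1) → (1,1) → (1,2) → (1,3) → (2,3)
Distance: 6 steps

Solution:

┌─────────┐
│↱ ↓      │
│ ╷ ╶───┐ │
│A│↳ → ↓│ │
│ ├───┐ │ │
│ │   │B│ │
│ ╵ ╷ │ └─┤
│   │ │   │
│ ┌─┴─┴─╴ │
│ │       │
└─┴───────┘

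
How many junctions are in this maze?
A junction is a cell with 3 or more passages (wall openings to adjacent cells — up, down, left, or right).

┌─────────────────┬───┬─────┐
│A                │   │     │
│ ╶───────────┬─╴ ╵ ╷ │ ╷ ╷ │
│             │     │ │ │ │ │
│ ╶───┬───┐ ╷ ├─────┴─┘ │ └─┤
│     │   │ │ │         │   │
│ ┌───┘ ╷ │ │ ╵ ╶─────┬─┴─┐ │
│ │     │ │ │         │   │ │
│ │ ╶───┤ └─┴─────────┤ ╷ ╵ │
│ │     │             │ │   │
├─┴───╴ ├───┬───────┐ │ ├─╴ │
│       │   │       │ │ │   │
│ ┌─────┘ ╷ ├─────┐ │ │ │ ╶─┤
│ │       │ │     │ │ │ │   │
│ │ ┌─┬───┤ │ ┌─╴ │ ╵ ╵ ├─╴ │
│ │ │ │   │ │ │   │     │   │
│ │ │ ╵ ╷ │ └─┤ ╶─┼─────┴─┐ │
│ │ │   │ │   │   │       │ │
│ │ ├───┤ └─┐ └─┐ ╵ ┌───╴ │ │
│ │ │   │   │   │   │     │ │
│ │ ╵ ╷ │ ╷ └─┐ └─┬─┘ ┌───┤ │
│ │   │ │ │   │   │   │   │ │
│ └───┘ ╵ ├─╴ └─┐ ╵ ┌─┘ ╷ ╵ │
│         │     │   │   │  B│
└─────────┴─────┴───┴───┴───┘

Checking each cell for number of passages:

Junctions found (3+ passages):
  (0, 12): 3 passages
  (1, 0): 3 passages
  (1, 5): 3 passages
  (1, 8): 3 passages
  (2, 0): 3 passages
  (3, 7): 3 passages
  (4, 13): 3 passages
  (7, 10): 3 passages
  (7, 13): 3 passages
  (9, 4): 3 passages
  (11, 3): 3 passages
  (11, 6): 3 passages
Total junctions: 12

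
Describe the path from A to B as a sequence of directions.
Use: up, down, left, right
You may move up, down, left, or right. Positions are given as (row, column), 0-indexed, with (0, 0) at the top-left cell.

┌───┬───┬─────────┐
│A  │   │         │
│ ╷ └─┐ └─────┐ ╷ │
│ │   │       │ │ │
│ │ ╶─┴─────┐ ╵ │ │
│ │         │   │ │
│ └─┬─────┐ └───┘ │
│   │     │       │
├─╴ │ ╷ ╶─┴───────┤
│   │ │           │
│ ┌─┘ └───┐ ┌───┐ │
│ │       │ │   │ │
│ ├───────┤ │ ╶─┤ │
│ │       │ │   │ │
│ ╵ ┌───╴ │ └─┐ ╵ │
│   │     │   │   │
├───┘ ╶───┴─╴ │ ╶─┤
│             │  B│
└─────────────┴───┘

Finding the path and converting it to directions:
Path through cells: (0,0) → (1,0) → (2,0) → (3,0) → (3,1) → (4,1) → (4,0) → (5,0) → (6,0) → (7,0) → (7,1) → (6,1) → (6,2) → (6,3) → (6,4) → (7,4) → (7,3) → (7,2) → (8,2) → (8,3) → (8,4) → (8,5) → (8,6) → (7,6) → (7,5) → (6,5) → (5,5) → (4,5) → (4,6) → (4,7) → (4,8) → (5,8) → (6,8) → (7,8) → (7,7) → (8,7) → (8,8)
Directions: down, down, down, right, down, left, down, down, down, right, up, right, right, right, down, left, left, down, right, right, right, right, up, left, up, up, up, right, right, right, down, down, down, left, down, right

Solution:

┌───┬───┬─────────┐
│A  │   │         │
│ ╷ └─┐ └─────┐ ╷ │
│↓│   │       │ │ │
│ │ ╶─┴─────┐ ╵ │ │
│↓│         │   │ │
│ └─┬─────┐ └───┘ │
│↳ ↓│     │       │
├─╴ │ ╷ ╶─┴───────┤
│↓ ↲│ │    ↱ → → ↓│
│ ┌─┘ └───┐ ┌───┐ │
│↓│       │↑│   │↓│
│ ├───────┤ │ ╶─┤ │
│↓│↱ → → ↓│↑│   │↓│
│ ╵ ┌───╴ │ └─┐ ╵ │
│↳ ↑│↓ ← ↲│↑ ↰│↓ ↲│
├───┘ ╶───┴─╴ │ ╶─┤
│    ↳ → → → ↑│↳ B│
└─────────────┴───┘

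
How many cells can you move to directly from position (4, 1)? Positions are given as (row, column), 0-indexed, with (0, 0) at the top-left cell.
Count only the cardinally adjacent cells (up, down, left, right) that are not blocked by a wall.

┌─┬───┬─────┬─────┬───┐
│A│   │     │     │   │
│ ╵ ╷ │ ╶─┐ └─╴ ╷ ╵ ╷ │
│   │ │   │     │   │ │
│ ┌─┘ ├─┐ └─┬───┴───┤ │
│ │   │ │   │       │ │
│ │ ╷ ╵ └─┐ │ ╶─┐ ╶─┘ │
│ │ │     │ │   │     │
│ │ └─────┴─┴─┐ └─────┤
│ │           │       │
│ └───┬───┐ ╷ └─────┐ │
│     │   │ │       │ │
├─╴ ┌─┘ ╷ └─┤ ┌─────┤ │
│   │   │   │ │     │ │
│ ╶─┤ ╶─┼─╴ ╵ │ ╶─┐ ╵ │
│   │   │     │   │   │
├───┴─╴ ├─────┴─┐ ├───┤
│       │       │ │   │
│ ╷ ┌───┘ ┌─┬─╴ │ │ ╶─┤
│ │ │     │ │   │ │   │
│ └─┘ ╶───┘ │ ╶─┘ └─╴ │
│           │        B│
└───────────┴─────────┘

Checking passable neighbors of (4, 1):
Neighbors: (3, 1), (4, 2)
Count: 2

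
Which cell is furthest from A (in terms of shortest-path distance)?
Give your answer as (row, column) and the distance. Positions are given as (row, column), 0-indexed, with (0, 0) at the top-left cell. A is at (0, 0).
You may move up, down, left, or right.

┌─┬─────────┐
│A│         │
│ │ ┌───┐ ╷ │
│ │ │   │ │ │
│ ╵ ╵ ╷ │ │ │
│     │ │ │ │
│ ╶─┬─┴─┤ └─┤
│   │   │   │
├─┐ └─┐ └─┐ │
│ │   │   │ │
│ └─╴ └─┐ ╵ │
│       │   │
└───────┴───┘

Computing BFS distances from A to all cells:
Furthest cell: (3, 2)
Distance: 19 steps

Path from A to the furthest cell:

┌─┬─────────┐
│A│↱ → → ↓  │
│ │ ┌───┐ ╷ │
│↓│↑│   │↓│ │
│ ╵ ╵ ╷ │ │ │
│↳ ↑  │ │↓│ │
│ ╶─┬─┴─┤ └─┤
│   │B ↰│↳ ↓│
├─┐ └─┐ └─┐ │
│ │   │↑ ↰│↓│
│ └─╴ └─┐ ╵ │
│       │↑ ↲│
└───────┴───┘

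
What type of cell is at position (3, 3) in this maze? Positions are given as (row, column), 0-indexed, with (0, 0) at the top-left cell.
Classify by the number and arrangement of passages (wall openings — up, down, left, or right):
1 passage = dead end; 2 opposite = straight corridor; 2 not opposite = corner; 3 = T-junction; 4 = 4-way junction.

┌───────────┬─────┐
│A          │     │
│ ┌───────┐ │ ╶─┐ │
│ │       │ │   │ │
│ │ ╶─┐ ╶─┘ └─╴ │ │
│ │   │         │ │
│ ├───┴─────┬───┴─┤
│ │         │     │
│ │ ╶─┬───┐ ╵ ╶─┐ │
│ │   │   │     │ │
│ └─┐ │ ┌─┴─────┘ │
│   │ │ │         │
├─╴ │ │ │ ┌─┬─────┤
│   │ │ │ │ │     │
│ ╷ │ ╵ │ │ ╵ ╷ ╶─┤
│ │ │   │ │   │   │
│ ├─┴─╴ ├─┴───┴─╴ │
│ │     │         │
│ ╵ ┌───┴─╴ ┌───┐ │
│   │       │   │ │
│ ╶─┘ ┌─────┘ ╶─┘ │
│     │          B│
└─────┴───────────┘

Checking cell at (3, 3):
Number of passages: 2
Cell type: straight corridor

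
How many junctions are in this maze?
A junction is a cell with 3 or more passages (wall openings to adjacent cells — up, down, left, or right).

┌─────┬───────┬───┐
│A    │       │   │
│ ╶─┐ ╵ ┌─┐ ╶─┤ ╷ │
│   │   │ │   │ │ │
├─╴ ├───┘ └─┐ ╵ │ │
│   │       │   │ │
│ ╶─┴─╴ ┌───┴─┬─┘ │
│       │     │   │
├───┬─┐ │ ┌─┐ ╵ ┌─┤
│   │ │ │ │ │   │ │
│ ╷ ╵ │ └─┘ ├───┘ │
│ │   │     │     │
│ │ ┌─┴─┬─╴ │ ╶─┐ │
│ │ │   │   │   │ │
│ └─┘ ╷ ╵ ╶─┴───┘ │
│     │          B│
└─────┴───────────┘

Checking each cell for number of passages:

Junctions found (3+ passages):
  (0, 5): 3 passages
  (2, 3): 3 passages
  (2, 4): 3 passages
  (3, 3): 3 passages
  (5, 1): 3 passages
  (5, 5): 3 passages
  (5, 8): 3 passages
  (7, 4): 3 passages
Total junctions: 8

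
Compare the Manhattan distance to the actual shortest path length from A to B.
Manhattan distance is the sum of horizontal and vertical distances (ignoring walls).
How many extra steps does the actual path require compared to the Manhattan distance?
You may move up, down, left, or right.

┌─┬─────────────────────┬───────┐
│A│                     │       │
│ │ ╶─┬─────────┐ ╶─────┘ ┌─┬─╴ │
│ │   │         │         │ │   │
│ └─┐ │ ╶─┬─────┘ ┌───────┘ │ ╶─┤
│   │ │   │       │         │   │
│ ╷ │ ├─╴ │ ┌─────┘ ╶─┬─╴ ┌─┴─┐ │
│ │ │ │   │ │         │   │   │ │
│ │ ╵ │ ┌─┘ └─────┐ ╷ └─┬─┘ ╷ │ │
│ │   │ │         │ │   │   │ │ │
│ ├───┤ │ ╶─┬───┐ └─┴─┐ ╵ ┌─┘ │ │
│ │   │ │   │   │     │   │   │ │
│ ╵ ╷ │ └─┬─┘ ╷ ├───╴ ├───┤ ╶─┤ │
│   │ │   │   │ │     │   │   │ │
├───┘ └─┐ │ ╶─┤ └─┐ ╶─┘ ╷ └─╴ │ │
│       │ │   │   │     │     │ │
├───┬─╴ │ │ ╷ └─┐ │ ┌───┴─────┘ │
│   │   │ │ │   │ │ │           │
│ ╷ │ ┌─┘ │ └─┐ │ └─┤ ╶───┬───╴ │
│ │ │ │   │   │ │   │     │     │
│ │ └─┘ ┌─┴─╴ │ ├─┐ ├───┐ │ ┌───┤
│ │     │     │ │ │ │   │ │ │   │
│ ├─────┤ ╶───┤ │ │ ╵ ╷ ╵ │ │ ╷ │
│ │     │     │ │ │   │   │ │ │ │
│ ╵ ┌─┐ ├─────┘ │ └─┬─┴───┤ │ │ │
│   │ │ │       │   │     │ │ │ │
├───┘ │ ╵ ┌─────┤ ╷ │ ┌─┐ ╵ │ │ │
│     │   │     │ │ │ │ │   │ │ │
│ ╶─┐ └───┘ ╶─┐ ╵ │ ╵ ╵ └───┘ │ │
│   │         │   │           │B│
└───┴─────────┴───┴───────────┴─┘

Manhattan distance: |14 - 0| + |15 - 0| = 29
Actual path length: 63
Extra steps: 63 - 29 = 34

Solution:

┌─┬─────────────────────┬───────┐
│A│↱ → → → → → → ↓      │↱ → → ↓│
│ │ ╶─┬─────────┐ ╶─────┘ ┌─┬─╴ │
│↓│↑ ↰│         │↳ → → → ↑│ │↓ ↲│
│ └─┐ │ ╶─┬─────┘ ┌───────┘ │ ╶─┤
│↳ ↓│↑│   │       │         │↳ ↓│
│ ╷ │ ├─╴ │ ┌─────┘ ╶─┬─╴ ┌─┴─┐ │
│ │↓│↑│   │ │         │   │   │↓│
│ │ ╵ │ ┌─┘ └─────┐ ╷ └─┬─┘ ╷ │ │
│ │↳ ↑│ │         │ │   │   │ │↓│
│ ├───┤ │ ╶─┬───┐ └─┴─┐ ╵ ┌─┘ │ │
│ │   │ │   │   │     │   │   │↓│
│ ╵ ╷ │ └─┬─┘ ╷ ├───╴ ├───┤ ╶─┤ │
│   │ │   │   │ │     │   │   │↓│
├───┘ └─┐ │ ╶─┤ └─┐ ╶─┘ ╷ └─╴ │ │
│       │ │   │   │     │     │↓│
├───┬─╴ │ │ ╷ └─┐ │ ┌───┴─────┘ │
│   │   │ │ │   │ │ │          ↓│
│ ╷ │ ┌─┘ │ └─┐ │ └─┤ ╶───┬───╴ │
│ │ │ │   │   │ │   │     │↓ ← ↲│
│ │ └─┘ ┌─┴─╴ │ ├─┐ ├───┐ │ ┌───┤
│ │     │     │ │ │ │   │ │↓│↱ ↓│
│ ├─────┤ ╶───┤ │ │ ╵ ╷ ╵ │ │ ╷ │
│ │     │     │ │ │   │   │↓│↑│↓│
│ ╵ ┌─┐ ├─────┘ │ └─┬─┴───┤ │ │ │
│   │ │ │       │   │↓ ← ↰│↓│↑│↓│
├───┘ │ ╵ ┌─────┤ ╷ │ ┌─┐ ╵ │ │ │
│     │   │     │ │ │↓│ │↑ ↲│↑│↓│
│ ╶─┐ └───┘ ╶─┐ ╵ │ ╵ ╵ └───┘ │ │
│   │         │   │  ↳ → → → ↑│B│
└───┴─────────┴───┴───────────┴─┘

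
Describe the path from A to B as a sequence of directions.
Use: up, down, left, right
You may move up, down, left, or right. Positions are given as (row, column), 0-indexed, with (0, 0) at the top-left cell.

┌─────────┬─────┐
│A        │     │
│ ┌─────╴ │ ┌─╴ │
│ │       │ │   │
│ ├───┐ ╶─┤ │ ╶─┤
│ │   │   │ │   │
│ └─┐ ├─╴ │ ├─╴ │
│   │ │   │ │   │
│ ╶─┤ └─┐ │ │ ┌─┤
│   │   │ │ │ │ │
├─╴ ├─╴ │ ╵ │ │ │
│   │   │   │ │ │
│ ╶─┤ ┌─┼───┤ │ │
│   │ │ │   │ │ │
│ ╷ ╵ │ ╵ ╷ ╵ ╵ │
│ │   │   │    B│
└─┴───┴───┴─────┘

Finding the path and converting it to directions:
Path through cells: (0,0) → (0,1) → (0,2) → (0,3) → (0,4) → (1,4) → (1,3) → (2,3) → (2,4) → (3,4) → (4,4) → (5,4) → (5,5) → (4,5) → (3,5) → (2,5) → (1,5) → (0,5) → (0,6) → (0,7) → (1,7) → (1,6) → (2,6) → (2,7) → (3,7) → (3,6) → (4,6) → (5,6) → (6,6) → (7,6) → (7,7)
Directions: right, right, right, right, down, left, down, right, down, down, down, right, up, up, up, up, up, right, right, down, left, down, right, down, left, down, down, down, down, right

Solution:

┌─────────┬─────┐
│A → → → ↓│↱ → ↓│
│ ┌─────╴ │ ┌─╴ │
│ │    ↓ ↲│↑│↓ ↲│
│ ├───┐ ╶─┤ │ ╶─┤
│ │   │↳ ↓│↑│↳ ↓│
│ └─┐ ├─╴ │ ├─╴ │
│   │ │  ↓│↑│↓ ↲│
│ ╶─┤ └─┐ │ │ ┌─┤
│   │   │↓│↑│↓│ │
├─╴ ├─╴ │ ╵ │ │ │
│   │   │↳ ↑│↓│ │
│ ╶─┤ ┌─┼───┤ │ │
│   │ │ │   │↓│ │
│ ╷ ╵ │ ╵ ╷ ╵ ╵ │
│ │   │   │  ↳ B│
└─┴───┴───┴─────┘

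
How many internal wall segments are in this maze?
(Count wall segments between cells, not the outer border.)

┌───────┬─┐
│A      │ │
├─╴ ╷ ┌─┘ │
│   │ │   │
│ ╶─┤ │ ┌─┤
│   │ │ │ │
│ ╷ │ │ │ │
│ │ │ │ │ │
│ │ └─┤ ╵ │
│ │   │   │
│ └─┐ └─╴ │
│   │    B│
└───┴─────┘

Counting internal wall segments:
Total internal walls: 20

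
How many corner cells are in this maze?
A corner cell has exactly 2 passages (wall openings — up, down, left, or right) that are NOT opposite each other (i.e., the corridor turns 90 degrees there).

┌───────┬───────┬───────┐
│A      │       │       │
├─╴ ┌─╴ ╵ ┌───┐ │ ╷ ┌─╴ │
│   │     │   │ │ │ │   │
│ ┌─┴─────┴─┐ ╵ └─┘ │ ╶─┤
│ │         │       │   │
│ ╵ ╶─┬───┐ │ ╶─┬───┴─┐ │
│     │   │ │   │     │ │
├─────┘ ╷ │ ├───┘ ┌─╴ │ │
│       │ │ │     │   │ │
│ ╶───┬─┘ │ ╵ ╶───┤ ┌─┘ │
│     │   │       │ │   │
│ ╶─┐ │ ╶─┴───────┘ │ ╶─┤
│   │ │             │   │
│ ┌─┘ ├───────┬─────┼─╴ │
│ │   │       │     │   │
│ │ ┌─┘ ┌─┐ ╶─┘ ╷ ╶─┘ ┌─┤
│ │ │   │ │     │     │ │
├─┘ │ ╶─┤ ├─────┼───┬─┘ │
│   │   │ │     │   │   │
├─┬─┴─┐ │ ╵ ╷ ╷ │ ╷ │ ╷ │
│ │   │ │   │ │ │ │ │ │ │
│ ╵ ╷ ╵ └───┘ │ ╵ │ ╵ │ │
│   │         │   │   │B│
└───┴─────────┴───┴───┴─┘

Counting corner cells (2 non-opposite passages):
Total corners: 70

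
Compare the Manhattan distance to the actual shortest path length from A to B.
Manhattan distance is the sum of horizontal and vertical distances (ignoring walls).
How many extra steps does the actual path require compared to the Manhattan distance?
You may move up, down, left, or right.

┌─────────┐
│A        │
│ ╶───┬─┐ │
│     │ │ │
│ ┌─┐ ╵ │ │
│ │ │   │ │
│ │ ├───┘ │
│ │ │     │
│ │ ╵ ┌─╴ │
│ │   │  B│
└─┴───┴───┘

Manhattan distance: |4 - 0| + |4 - 0| = 8
Actual path length: 8
Extra steps: 8 - 8 = 0

Solution:

┌─────────┐
│A → → → ↓│
│ ╶───┬─┐ │
│     │ │↓│
│ ┌─┐ ╵ │ │
│ │ │   │↓│
│ │ ├───┘ │
│ │ │    ↓│
│ │ ╵ ┌─╴ │
│ │   │  B│
└─┴───┴───┘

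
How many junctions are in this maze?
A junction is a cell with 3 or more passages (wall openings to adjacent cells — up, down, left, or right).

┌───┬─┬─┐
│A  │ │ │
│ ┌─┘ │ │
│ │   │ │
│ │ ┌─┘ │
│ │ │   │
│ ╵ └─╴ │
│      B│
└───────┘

Checking each cell for number of passages:

Junctions found (3+ passages):
  (2, 3): 3 passages
  (3, 1): 3 passages
Total junctions: 2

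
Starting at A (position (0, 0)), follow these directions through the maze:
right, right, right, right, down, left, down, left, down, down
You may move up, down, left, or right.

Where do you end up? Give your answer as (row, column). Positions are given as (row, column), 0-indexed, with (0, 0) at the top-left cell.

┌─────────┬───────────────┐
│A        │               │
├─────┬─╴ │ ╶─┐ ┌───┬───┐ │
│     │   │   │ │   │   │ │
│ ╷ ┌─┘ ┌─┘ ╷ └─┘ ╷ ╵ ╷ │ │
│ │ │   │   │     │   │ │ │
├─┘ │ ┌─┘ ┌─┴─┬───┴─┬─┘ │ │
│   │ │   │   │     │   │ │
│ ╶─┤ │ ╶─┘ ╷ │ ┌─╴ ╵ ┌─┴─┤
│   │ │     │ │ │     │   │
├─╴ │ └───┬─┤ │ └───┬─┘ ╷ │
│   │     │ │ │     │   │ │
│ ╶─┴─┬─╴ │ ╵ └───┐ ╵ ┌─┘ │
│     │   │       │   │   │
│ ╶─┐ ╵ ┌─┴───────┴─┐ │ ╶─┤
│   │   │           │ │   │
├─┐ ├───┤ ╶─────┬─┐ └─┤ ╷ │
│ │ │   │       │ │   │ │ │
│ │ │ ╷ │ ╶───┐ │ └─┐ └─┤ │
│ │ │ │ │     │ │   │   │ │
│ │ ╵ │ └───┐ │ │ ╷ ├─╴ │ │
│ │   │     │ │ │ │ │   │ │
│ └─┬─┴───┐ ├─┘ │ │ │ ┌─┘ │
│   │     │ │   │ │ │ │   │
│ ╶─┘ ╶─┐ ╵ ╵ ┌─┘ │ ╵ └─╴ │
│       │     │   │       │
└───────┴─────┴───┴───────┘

Following directions step by step:
Start: (0, 0)
  right: (0, 0) → (0, 1)
  right: (0, 1) → (0, 2)
  right: (0, 2) → (0, 3)
  right: (0, 3) → (0, 4)
  down: (0, 4) → (1, 4)
  left: (1, 4) → (1, 3)
  down: (1, 3) → (2, 3)
  left: (2, 3) → (2, 2)
  down: (2, 2) → (3, 2)
  down: (3, 2) → (4, 2)
Final position: (4, 2)

Path taken:

┌─────────┬───────────────┐
│A → → → ↓│               │
├─────┬─╴ │ ╶─┐ ┌───┬───┐ │
│     │↓ ↲│   │ │   │   │ │
│ ╷ ┌─┘ ┌─┘ ╷ └─┘ ╷ ╵ ╷ │ │
│ │ │↓ ↲│   │     │   │ │ │
├─┘ │ ┌─┘ ┌─┴─┬───┴─┬─┘ │ │
│   │↓│   │   │     │   │ │
│ ╶─┤ │ ╶─┘ ╷ │ ┌─╴ ╵ ┌─┴─┤
│   │B│     │ │ │     │   │
├─╴ │ └───┬─┤ │ └───┬─┘ ╷ │
│   │     │ │ │     │   │ │
│ ╶─┴─┬─╴ │ ╵ └───┐ ╵ ┌─┘ │
│     │   │       │   │   │
│ ╶─┐ ╵ ┌─┴───────┴─┐ │ ╶─┤
│   │   │           │ │   │
├─┐ ├───┤ ╶─────┬─┐ └─┤ ╷ │
│ │ │   │       │ │   │ │ │
│ │ │ ╷ │ ╶───┐ │ └─┐ └─┤ │
│ │ │ │ │     │ │   │   │ │
│ │ ╵ │ └───┐ │ │ ╷ ├─╴ │ │
│ │   │     │ │ │ │ │   │ │
│ └─┬─┴───┐ ├─┘ │ │ │ ┌─┘ │
│   │     │ │   │ │ │ │   │
│ ╶─┘ ╶─┐ ╵ ╵ ┌─┘ │ ╵ └─╴ │
│       │     │   │       │
└───────┴─────┴───┴───────┘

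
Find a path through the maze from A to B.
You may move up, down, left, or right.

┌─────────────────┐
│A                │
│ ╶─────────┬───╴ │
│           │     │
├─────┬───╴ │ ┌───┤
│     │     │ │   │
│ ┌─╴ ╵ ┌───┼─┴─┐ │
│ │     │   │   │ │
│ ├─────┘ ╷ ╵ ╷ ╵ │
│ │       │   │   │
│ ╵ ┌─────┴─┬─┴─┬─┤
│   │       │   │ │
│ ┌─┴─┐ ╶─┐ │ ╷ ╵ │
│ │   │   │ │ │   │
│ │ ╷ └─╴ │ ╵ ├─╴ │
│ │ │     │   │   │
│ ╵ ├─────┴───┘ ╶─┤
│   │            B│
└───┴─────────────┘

Finding the shortest path through the maze:
Path length: 44 steps
Directions: down → right → right → right → right → right → down → left → left → down → left → up → left → left → down → down → down → down → down → down → right → up → up → right → down → right → right → up → left → up → right → right → down → down → right → up → up → right → down → right → down → left → down → right

Solution:

┌─────────────────┐
│A                │
│ ╶─────────┬───╴ │
│↳ → → → → ↓│     │
├─────┬───╴ │ ┌───┤
│↓ ← ↰│↓ ← ↲│ │   │
│ ┌─╴ ╵ ┌───┼─┴─┐ │
│↓│  ↑ ↲│   │   │ │
│ ├─────┘ ╷ ╵ ╷ ╵ │
│↓│       │   │   │
│ ╵ ┌─────┴─┬─┴─┬─┤
│↓  │  ↱ → ↓│↱ ↓│ │
│ ┌─┴─┐ ╶─┐ │ ╷ ╵ │
│↓│↱ ↓│↑ ↰│↓│↑│↳ ↓│
│ │ ╷ └─╴ │ ╵ ├─╴ │
│↓│↑│↳ → ↑│↳ ↑│↓ ↲│
│ ╵ ├─────┴───┘ ╶─┤
│↳ ↑│          ↳ B│
└───┴─────────────┘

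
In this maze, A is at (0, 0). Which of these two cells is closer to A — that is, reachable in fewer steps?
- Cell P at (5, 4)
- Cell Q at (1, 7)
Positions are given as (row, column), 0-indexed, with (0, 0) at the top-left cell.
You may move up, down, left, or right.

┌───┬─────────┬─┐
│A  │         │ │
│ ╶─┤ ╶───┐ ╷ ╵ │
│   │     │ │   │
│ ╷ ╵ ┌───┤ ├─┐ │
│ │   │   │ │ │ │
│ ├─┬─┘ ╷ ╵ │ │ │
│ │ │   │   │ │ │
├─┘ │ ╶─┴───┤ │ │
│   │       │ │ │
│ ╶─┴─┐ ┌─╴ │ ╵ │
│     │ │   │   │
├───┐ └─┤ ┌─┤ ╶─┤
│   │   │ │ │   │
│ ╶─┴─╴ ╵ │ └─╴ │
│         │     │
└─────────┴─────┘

Shortest path A → P at (5, 4): 23 steps
Shortest path A → Q at (1, 7): 12 steps

Q is closer (12 steps vs 23 steps).

Path to P:

┌───┬─────────┬─┐
│A  │↱ → → ↓  │ │
│ ╶─┤ ╶───┐ ╷ ╵ │
│↳ ↓│↑    │↓│   │
│ ╷ ╵ ┌───┤ ├─┐ │
│ │↳ ↑│↓ ↰│↓│ │ │
│ ├─┬─┘ ╷ ╵ │ │ │
│ │ │↓ ↲│↑ ↲│ │ │
├─┘ │ ╶─┴───┤ │ │
│   │↳ → → ↓│ │ │
│ ╶─┴─┐ ┌─╴ │ ╵ │
│     │ │P ↲│   │
├───┐ └─┤ ┌─┤ ╶─┤
│   │   │ │ │   │
│ ╶─┴─╴ ╵ │ └─╴ │
│         │     │
└─────────┴─────┘

Path to Q:

┌───┬─────────┬─┐
│A  │↱ → → → ↓│ │
│ ╶─┤ ╶───┐ ╷ ╵ │
│↳ ↓│↑    │ │↳ Q│
│ ╷ ╵ ┌───┤ ├─┐ │
│ │↳ ↑│   │ │ │ │
│ ├─┬─┘ ╷ ╵ │ │ │
│ │ │   │   │ │ │
├─┘ │ ╶─┴───┤ │ │
│   │       │ │ │
│ ╶─┴─┐ ┌─╴ │ ╵ │
│     │ │   │   │
├───┐ └─┤ ┌─┤ ╶─┤
│   │   │ │ │   │
│ ╶─┴─╴ ╵ │ └─╴ │
│         │     │
└─────────┴─────┘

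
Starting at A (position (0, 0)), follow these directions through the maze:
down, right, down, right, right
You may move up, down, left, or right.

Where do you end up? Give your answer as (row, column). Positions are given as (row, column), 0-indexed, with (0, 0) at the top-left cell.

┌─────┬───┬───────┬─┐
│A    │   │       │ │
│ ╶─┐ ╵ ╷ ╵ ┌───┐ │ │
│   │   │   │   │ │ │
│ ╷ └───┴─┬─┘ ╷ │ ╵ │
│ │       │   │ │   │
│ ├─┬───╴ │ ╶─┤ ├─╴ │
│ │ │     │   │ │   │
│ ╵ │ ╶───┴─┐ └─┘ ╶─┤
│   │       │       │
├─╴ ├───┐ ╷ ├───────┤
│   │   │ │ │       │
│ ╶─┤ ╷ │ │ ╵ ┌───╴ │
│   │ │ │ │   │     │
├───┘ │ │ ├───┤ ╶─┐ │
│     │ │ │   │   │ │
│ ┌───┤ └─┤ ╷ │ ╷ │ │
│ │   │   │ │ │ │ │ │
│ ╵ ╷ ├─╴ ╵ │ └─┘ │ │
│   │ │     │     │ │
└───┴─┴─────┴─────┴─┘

Following directions step by step:
Start: (0, 0)
  down: (0, 0) → (1, 0)
  right: (1, 0) → (1, 1)
  down: (1, 1) → (2, 1)
  right: (2, 1) → (2, 2)
  right: (2, 2) → (2, 3)
Final position: (2, 3)

Path taken:

┌─────┬───┬───────┬─┐
│A    │   │       │ │
│ ╶─┐ ╵ ╷ ╵ ┌───┐ │ │
│↳ ↓│   │   │   │ │ │
│ ╷ └───┴─┬─┘ ╷ │ ╵ │
│ │↳ → B  │   │ │   │
│ ├─┬───╴ │ ╶─┤ ├─╴ │
│ │ │     │   │ │   │
│ ╵ │ ╶───┴─┐ └─┘ ╶─┤
│   │       │       │
├─╴ ├───┐ ╷ ├───────┤
│   │   │ │ │       │
│ ╶─┤ ╷ │ │ ╵ ┌───╴ │
│   │ │ │ │   │     │
├───┘ │ │ ├───┤ ╶─┐ │
│     │ │ │   │   │ │
│ ┌───┤ └─┤ ╷ │ ╷ │ │
│ │   │   │ │ │ │ │ │
│ ╵ ╷ ├─╴ ╵ │ └─┘ │ │
│   │ │     │     │ │
└───┴─┴─────┴─────┴─┘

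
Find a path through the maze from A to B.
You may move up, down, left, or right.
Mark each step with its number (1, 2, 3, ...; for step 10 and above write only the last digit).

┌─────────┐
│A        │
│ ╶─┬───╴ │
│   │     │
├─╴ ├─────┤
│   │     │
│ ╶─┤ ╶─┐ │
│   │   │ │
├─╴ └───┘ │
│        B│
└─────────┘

Finding the shortest path through the maze:
Path length: 10 steps
Directions: down → right → down → left → down → right → down → right → right → right

Solution:

┌─────────┐
│A        │
│ ╶─┬───╴ │
│1 2│     │
├─╴ ├─────┤
│4 3│     │
│ ╶─┤ ╶─┐ │
│5 6│   │ │
├─╴ └───┘ │
│  7 8 9 B│
└─────────┘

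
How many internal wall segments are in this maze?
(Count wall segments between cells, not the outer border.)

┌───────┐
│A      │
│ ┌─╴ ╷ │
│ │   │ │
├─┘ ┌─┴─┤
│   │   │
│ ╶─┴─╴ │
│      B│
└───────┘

Counting internal wall segments:
Total internal walls: 9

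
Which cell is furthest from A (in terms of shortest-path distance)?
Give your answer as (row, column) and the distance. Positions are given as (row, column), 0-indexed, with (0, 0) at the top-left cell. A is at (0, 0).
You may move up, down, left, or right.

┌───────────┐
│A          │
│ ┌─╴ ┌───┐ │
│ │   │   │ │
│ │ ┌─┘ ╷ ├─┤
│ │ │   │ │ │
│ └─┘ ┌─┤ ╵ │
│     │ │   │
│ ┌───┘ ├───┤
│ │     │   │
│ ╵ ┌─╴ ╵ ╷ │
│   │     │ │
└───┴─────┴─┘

Computing BFS distances from A to all cells:
Furthest cell: (5, 5)
Distance: 14 steps

Path from A to the furthest cell:

┌───────────┐
│A          │
│ ┌─╴ ┌───┐ │
│↓│   │   │ │
│ │ ┌─┘ ╷ ├─┤
│↓│ │   │ │ │
│ └─┘ ┌─┤ ╵ │
│↓    │ │   │
│ ┌───┘ ├───┤
│↓│↱ → ↓│↱ ↓│
│ ╵ ┌─╴ ╵ ╷ │
│↳ ↑│  ↳ ↑│B│
└───┴─────┴─┘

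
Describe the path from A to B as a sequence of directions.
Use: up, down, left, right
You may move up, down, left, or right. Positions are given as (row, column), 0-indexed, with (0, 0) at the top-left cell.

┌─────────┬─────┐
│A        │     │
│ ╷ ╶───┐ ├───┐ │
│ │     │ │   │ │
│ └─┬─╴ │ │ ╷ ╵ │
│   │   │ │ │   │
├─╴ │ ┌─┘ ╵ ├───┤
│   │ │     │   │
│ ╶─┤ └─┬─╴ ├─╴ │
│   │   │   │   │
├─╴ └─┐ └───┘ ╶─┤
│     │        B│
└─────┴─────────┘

Finding the path and converting it to directions:
Path through cells: (0,0) → (0,1) → (1,1) → (1,2) → (1,3) → (2,3) → (2,2) → (3,2) → (4,2) → (4,3) → (5,3) → (5,4) → (5,5) → (5,6) → (5,7)
Directions: right, down, right, right, down, left, down, down, right, down, right, right, right, right

Solution:

┌─────────┬─────┐
│A ↓      │     │
│ ╷ ╶───┐ ├───┐ │
│ │↳ → ↓│ │   │ │
│ └─┬─╴ │ │ ╷ ╵ │
│   │↓ ↲│ │ │   │
├─╴ │ ┌─┘ ╵ ├───┤
│   │↓│     │   │
│ ╶─┤ └─┬─╴ ├─╴ │
│   │↳ ↓│   │   │
├─╴ └─┐ └───┘ ╶─┤
│     │↳ → → → B│
└─────┴─────────┘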